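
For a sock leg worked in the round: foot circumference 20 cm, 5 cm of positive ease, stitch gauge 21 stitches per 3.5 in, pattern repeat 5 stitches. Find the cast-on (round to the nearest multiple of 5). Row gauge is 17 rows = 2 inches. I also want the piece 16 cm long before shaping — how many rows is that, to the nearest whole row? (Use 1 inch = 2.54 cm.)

Finished = 20 + 5 = 25 cm.
25 cm × 1/2.54 = 9.84 inches.
21/3.5 = 6 sts per in; 9.84 × 6 = 59.06 sts.
Nearest multiple of 5 → 60.
16 cm = 6.30 inches; × 8.5 = 53.54 → 54 rows.

Cast on 60 stitches; work 54 rows.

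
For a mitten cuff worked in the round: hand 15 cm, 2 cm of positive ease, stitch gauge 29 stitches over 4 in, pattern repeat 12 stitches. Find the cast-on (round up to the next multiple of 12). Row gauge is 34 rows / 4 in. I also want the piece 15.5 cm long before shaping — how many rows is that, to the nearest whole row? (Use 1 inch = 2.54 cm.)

Cast on 60 stitches; work 52 rows.

Finished = 15 + 2 = 17 cm.
17 cm × 1/2.54 = 6.69 inches.
29/4 = 7.25 sts per in; 6.69 × 7.25 = 48.52 sts.
Next multiple of 12 → 60.
15.5 cm = 6.10 inches; × 8.5 = 51.87 → 52 rows.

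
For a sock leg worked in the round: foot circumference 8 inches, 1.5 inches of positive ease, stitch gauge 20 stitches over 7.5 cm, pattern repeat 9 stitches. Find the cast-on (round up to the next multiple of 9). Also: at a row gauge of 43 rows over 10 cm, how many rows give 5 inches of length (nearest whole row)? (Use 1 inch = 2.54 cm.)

Cast on 72 stitches; work 55 rows.

Finished = 8 + 1.5 = 9.5 inches.
9.5 inches × 2.54 = 24.13 cm.
20/7.5 = 2.667 sts per cm; 24.13 × 2.667 = 64.35 sts.
Next multiple of 9 → 72.
5 inches = 12.70 cm; × 4.3 = 54.61 → 55 rows.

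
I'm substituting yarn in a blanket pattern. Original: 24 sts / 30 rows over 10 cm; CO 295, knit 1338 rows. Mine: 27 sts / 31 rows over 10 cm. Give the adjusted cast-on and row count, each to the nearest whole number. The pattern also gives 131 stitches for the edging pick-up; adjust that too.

Cast on 332 stitches; work 1383 rows; edging pick-up 147 stitches.

Stitches: 295 × 27/24 = 331.88 → 332.
Rows: 1338 × 31/30 = 1382.60 → 1383.
edging pick-up: 131 × 27/24 = 147.38 → 147.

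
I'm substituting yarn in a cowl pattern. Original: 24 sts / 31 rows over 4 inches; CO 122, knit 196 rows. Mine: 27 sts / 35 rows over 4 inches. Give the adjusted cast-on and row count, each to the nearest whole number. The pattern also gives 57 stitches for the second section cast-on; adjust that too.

Cast on 137 stitches; work 221 rows; second section cast-on 64 stitches.

Stitches: 122 × 27/24 = 137.25 → 137.
Rows: 196 × 35/31 = 221.29 → 221.
second section cast-on: 57 × 27/24 = 64.12 → 64.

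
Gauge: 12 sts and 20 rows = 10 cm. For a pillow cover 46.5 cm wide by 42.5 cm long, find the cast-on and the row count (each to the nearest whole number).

Cast on 56 stitches and work 85 rows.

Stitch gauge = 12/10 = 1.2 sts/cm; 46.5 × 1.2 = 55.80 → 56 sts.
Row gauge = 20/10 = 2 rows/cm; 42.5 × 2 = 85.00 → 85 rows.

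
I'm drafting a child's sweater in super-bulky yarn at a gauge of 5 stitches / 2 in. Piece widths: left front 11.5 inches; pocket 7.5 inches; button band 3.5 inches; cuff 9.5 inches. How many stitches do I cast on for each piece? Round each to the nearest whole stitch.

left front 29; pocket 19; button band 9; cuff 24.

Rate = 5/2 = 2.5 sts per in.
left front: 11.5 × 2.5 = 28.75 → 29.
pocket: 7.5 × 2.5 = 18.75 → 19.
button band: 3.5 × 2.5 = 8.75 → 9.
cuff: 9.5 × 2.5 = 23.75 → 24.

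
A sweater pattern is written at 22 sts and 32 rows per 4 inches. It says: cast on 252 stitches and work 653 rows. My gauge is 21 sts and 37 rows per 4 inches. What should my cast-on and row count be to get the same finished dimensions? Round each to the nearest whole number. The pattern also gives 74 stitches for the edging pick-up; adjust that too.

Cast on 241 stitches; work 755 rows; edging pick-up 71 stitches.

Stitches: 252 × 21/22 = 240.55 → 241.
Rows: 653 × 37/32 = 755.03 → 755.
edging pick-up: 74 × 21/22 = 70.64 → 71.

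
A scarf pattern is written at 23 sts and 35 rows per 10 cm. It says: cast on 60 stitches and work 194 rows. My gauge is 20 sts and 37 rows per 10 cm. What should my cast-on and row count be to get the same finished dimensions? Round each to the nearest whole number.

Stitches: 60 × 20/23 = 52.17 → 52.
Rows: 194 × 37/35 = 205.09 → 205.

Cast on 52 stitches; work 205 rows.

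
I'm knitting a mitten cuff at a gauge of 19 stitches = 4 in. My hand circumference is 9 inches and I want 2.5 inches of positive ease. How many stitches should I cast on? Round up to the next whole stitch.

Finished = 9 + 2.5 = 11.5 in.
19 / 4 = 4.75 sts per inch.
11.50 × 4.75 = 54.62 sts.
→ 55 sts.

55 stitches.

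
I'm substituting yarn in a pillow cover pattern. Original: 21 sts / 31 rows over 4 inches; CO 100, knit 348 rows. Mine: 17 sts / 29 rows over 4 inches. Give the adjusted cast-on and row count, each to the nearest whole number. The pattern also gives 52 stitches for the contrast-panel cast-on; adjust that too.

Stitches: 100 × 17/21 = 80.95 → 81.
Rows: 348 × 29/31 = 325.55 → 326.
contrast-panel cast-on: 52 × 17/21 = 42.10 → 42.

Cast on 81 stitches; work 326 rows; contrast-panel cast-on 42 stitches.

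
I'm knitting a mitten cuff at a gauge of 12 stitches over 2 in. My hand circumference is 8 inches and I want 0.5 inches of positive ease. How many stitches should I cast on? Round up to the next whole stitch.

Finished = 8 + 0.5 = 8.5 in.
12 / 2 = 6 sts per inch.
8.50 × 6 = 51.00 sts.

CO 51 sts.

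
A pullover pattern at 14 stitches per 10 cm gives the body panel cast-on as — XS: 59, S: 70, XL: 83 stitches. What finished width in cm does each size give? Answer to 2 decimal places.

14/10 = 1.4 sts per cm.
XS: 59 / 1.4 = 42.143 → 42.14 cm.
S: 70 / 1.4 = 50.000 → 50.00 cm.
XL: 83 / 1.4 = 59.286 → 59.29 cm.

XS 42.14 cm; S 50.00 cm; XL 59.29 cm.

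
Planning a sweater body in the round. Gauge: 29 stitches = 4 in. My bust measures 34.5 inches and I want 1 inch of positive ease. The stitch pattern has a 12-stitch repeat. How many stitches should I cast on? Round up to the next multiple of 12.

Cast on 264 stitches.

Finished = 34.5 + 1 = 35.5 inches.
29 / 4 = 7.25 sts/in.
35.5 × 7.25 = 257.38 sts.
Next multiple of 12: 264.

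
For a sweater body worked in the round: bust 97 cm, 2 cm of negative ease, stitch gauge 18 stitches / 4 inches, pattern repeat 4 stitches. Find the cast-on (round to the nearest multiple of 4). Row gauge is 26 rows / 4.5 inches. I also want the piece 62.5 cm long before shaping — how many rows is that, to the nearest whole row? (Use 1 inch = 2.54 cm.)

Cast on 168 stitches; work 142 rows.

Finished = 97 − 2 = 95 cm.
95 cm × 1/2.54 = 37.40 inches.
18/4 = 4.5 sts per in; 37.40 × 4.5 = 168.31 sts.
Nearest multiple of 4 → 168.
62.5 cm = 24.61 inches; × 5.778 = 142.17 → 142 rows.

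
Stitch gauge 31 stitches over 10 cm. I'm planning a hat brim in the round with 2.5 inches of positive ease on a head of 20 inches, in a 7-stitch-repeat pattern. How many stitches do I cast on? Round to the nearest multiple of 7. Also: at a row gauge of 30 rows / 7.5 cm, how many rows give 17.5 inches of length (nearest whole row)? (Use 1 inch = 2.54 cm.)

Finished = 20 + 2.5 = 22.5 inches.
22.5 inches × 2.54 = 57.15 cm.
31/10 = 3.1 sts per cm; 57.15 × 3.1 = 177.16 sts.
Nearest multiple of 7 → 175.
17.5 inches = 44.45 cm; × 4 = 177.80 → 178 rows.

Cast on 175 stitches; work 178 rows.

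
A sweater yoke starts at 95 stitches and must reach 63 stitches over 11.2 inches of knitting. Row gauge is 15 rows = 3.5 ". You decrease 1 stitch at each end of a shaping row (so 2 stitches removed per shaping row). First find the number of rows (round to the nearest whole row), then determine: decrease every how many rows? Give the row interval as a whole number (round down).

Rows = 11.2 × 4.286 = 48.0 → 48 rows.
Stitches to remove: 32 → 16 shaping rows (at 2 st each).
48 / 16 = 3.00 → every 3 rows.

Decrease every 3rd row.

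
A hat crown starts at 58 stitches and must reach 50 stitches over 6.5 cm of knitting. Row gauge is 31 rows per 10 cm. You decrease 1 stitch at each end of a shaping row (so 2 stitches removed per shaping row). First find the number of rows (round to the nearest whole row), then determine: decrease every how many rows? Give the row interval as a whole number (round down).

Rows = 6.5 × 3.1 = 20.1 → 20 rows.
Stitches to remove: 8 → 4 shaping rows (at 2 st each).
20 / 4 = 5.00 → every 5 rows.

Decrease every 5th row.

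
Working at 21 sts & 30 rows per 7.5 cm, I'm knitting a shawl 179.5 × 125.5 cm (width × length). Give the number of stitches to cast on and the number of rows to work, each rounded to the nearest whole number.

Stitch gauge = 21/7.5 = 2.8 sts/cm; 179.5 × 2.8 = 502.60 → 503 sts.
Row gauge = 30/7.5 = 4 rows/cm; 125.5 × 4 = 502.00 → 502 rows.

Cast on 503 stitches and work 502 rows.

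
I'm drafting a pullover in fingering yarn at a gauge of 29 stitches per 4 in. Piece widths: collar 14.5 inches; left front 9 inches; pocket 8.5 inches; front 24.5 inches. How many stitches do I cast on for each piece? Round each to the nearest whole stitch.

collar 105; left front 65; pocket 62; front 178.

Rate = 29/4 = 7.25 sts per in.
collar: 14.5 × 7.25 = 105.12 → 105.
left front: 9 × 7.25 = 65.25 → 65.
pocket: 8.5 × 7.25 = 61.62 → 62.
front: 24.5 × 7.25 = 177.62 → 178.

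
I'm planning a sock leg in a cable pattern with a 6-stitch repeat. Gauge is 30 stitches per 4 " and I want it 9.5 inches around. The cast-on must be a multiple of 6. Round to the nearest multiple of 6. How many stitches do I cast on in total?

30 / 4 = 7.5 sts per inch.
9.5 × 7.5 = 71.25 sts.
Nearest multiple of 6: 72.

72 stitches.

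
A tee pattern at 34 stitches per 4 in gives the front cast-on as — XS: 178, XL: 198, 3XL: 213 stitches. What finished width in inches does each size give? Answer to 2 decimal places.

34/4 = 8.5 sts per in.
XS: 178 / 8.5 = 20.941 → 20.94 in.
XL: 198 / 8.5 = 23.294 → 23.29 in.
3XL: 213 / 8.5 = 25.059 → 25.06 in.

XS 20.94 inches; XL 23.29 inches; 3XL 25.06 inches.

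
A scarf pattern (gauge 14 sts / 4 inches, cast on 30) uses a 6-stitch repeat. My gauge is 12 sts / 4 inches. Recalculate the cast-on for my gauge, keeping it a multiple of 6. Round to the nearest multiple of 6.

CO 24 sts.

30 × 12 / 14 = 25.71.
Nearest multiple of 6: 24.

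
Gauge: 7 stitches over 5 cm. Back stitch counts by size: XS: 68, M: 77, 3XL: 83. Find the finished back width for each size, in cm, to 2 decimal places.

XS 48.57 cm; M 55.00 cm; 3XL 59.29 cm.

7/5 = 1.4 sts per cm.
XS: 68 / 1.4 = 48.571 → 48.57 cm.
M: 77 / 1.4 = 55.000 → 55.00 cm.
3XL: 83 / 1.4 = 59.286 → 59.29 cm.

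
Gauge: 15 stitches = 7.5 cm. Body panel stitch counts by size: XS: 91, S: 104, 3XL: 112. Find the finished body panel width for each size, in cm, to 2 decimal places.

XS 45.50 cm; S 52.00 cm; 3XL 56.00 cm.

15/7.5 = 2 sts per cm.
XS: 91 / 2 = 45.500 → 45.50 cm.
S: 104 / 2 = 52.000 → 52.00 cm.
3XL: 112 / 2 = 56.000 → 56.00 cm.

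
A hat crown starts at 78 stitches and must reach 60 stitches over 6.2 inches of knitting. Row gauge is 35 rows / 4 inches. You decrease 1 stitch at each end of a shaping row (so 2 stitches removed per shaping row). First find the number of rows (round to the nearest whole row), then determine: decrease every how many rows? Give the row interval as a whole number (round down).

Rows = 6.2 × 8.75 = 54.2 → 54 rows.
Stitches to remove: 18 → 9 shaping rows (at 2 st each).
54 / 9 = 6.00 → every 6 rows.

Decrease every 6th row.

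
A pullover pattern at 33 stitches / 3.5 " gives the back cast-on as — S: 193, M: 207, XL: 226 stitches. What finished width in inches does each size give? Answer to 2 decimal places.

33/3.5 = 9.429 sts per in.
S: 193 / 9.429 = 20.470 → 20.47 in.
M: 207 / 9.429 = 21.955 → 21.95 in.
XL: 226 / 9.429 = 23.970 → 23.97 in.

S 20.47 inches; M 21.95 inches; XL 23.97 inches.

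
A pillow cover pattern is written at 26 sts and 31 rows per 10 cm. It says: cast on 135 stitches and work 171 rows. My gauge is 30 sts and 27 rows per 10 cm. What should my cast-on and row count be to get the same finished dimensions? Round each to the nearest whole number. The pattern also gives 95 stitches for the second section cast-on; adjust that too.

Stitches: 135 × 30/26 = 155.77 → 156.
Rows: 171 × 27/31 = 148.94 → 149.
second section cast-on: 95 × 30/26 = 109.62 → 110.

Cast on 156 stitches; work 149 rows; second section cast-on 110 stitches.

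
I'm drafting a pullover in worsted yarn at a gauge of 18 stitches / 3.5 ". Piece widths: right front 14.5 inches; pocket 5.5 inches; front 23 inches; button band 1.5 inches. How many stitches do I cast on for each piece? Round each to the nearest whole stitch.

Rate = 18/3.5 = 5.143 sts per in.
right front: 14.5 × 5.143 = 74.57 → 75.
pocket: 5.5 × 5.143 = 28.29 → 28.
front: 23 × 5.143 = 118.29 → 118.
button band: 1.5 × 5.143 = 7.71 → 8.

right front 75; pocket 28; front 118; button band 8.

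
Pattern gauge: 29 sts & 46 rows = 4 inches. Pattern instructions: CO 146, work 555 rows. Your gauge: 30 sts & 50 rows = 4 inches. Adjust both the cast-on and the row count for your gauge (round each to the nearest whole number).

Stitches: 146 × 30/29 = 151.03 → 151.
Rows: 555 × 50/46 = 603.26 → 603.

Cast on 151 stitches; work 603 rows.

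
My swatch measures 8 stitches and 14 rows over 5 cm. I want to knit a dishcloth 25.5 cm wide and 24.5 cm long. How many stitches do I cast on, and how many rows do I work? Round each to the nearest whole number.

Stitch gauge = 8/5 = 1.6 sts/cm; 25.5 × 1.6 = 40.80 → 41 sts.
Row gauge = 14/5 = 2.8 rows/cm; 24.5 × 2.8 = 68.60 → 69 rows.

Cast on 41 stitches and work 69 rows.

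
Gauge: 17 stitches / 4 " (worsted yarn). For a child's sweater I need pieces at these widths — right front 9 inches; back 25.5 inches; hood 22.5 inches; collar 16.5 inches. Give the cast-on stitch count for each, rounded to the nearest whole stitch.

Rate = 17/4 = 4.25 sts per in.
right front: 9 × 4.25 = 38.25 → 38.
back: 25.5 × 4.25 = 108.38 → 108.
hood: 22.5 × 4.25 = 95.62 → 96.
collar: 16.5 × 4.25 = 70.12 → 70.

right front 38; back 108; hood 96; collar 70.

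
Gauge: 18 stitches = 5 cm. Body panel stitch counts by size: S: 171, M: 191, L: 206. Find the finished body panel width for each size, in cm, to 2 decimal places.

18/5 = 3.6 sts per cm.
S: 171 / 3.6 = 47.500 → 47.50 cm.
M: 191 / 3.6 = 53.056 → 53.06 cm.
L: 206 / 3.6 = 57.222 → 57.22 cm.

S 47.50 cm; M 53.06 cm; L 57.22 cm.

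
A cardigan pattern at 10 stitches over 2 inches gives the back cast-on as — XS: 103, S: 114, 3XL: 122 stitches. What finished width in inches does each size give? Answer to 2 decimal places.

10/2 = 5 sts per in.
XS: 103 / 5 = 20.600 → 20.60 in.
S: 114 / 5 = 22.800 → 22.80 in.
3XL: 122 / 5 = 24.400 → 24.40 in.

XS 20.60 inches; S 22.80 inches; 3XL 24.40 inches.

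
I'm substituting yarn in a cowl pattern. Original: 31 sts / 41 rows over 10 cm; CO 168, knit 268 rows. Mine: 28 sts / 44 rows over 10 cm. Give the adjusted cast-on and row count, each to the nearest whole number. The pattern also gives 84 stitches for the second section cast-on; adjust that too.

Cast on 152 stitches; work 288 rows; second section cast-on 76 stitches.

Stitches: 168 × 28/31 = 151.74 → 152.
Rows: 268 × 44/41 = 287.61 → 288.
second section cast-on: 84 × 28/31 = 75.87 → 76.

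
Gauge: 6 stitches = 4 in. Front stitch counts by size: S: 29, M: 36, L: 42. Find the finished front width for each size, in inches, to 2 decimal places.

6/4 = 1.5 sts per in.
S: 29 / 1.5 = 19.333 → 19.33 in.
M: 36 / 1.5 = 24.000 → 24.00 in.
L: 42 / 1.5 = 28.000 → 28.00 in.

S 19.33 inches; M 24.00 inches; L 28.00 inches.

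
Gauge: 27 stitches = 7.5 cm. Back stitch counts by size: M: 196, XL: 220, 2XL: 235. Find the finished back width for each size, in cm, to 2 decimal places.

27/7.5 = 3.6 sts per cm.
M: 196 / 3.6 = 54.444 → 54.44 cm.
XL: 220 / 3.6 = 61.111 → 61.11 cm.
2XL: 235 / 3.6 = 65.278 → 65.28 cm.

M 54.44 cm; XL 61.11 cm; 2XL 65.28 cm.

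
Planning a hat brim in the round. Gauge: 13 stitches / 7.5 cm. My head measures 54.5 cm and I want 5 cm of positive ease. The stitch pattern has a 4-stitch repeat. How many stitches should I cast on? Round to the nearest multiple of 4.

Finished = 54.5 + 5 = 59.5 cm.
13 / 7.5 = 1.733 sts/cm.
59.5 × 1.733 = 103.13 sts.
Nearest multiple of 4: 104.

104 stitches.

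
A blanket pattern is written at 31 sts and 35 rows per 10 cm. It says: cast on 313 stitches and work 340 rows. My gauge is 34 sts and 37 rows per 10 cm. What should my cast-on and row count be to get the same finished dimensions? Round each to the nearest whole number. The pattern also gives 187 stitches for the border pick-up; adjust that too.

Stitches: 313 × 34/31 = 343.29 → 343.
Rows: 340 × 37/35 = 359.43 → 359.
border pick-up: 187 × 34/31 = 205.10 → 205.

Cast on 343 stitches; work 359 rows; border pick-up 205 stitches.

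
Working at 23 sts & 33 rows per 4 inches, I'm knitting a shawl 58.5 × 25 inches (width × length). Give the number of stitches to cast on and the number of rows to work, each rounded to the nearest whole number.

Stitch gauge = 23/4 = 5.75 sts/in; 58.5 × 5.75 = 336.38 → 336 sts.
Row gauge = 33/4 = 8.25 rows/in; 25 × 8.25 = 206.25 → 206 rows.

Cast on 336 stitches and work 206 rows.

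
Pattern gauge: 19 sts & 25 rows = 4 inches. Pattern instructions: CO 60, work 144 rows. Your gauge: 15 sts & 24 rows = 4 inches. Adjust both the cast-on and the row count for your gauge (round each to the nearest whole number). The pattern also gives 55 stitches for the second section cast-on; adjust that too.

Stitches: 60 × 15/19 = 47.37 → 47.
Rows: 144 × 24/25 = 138.24 → 138.
second section cast-on: 55 × 15/19 = 43.42 → 43.

Cast on 47 stitches; work 138 rows; second section cast-on 43 stitches.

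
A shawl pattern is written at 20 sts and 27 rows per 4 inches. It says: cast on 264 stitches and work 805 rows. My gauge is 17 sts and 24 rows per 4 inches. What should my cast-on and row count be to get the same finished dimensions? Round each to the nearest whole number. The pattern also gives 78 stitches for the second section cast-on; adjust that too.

Cast on 224 stitches; work 716 rows; second section cast-on 66 stitches.

Stitches: 264 × 17/20 = 224.40 → 224.
Rows: 805 × 24/27 = 715.56 → 716.
second section cast-on: 78 × 17/20 = 66.30 → 66.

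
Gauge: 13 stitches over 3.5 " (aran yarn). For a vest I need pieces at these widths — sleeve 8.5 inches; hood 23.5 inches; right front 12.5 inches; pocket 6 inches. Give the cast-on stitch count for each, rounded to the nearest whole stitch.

sleeve 32; hood 87; right front 46; pocket 22.

Rate = 13/3.5 = 3.714 sts per in.
sleeve: 8.5 × 3.714 = 31.57 → 32.
hood: 23.5 × 3.714 = 87.29 → 87.
right front: 12.5 × 3.714 = 46.43 → 46.
pocket: 6 × 3.714 = 22.29 → 22.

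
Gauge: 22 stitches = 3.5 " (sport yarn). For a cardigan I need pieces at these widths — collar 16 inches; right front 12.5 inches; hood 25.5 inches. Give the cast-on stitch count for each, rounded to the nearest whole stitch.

collar 101; right front 79; hood 160.

Rate = 22/3.5 = 6.286 sts per in.
collar: 16 × 6.286 = 100.57 → 101.
right front: 12.5 × 6.286 = 78.57 → 79.
hood: 25.5 × 6.286 = 160.29 → 160.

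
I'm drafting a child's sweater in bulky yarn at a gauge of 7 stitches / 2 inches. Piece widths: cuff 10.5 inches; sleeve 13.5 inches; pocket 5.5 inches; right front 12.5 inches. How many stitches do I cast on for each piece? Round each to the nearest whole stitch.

Rate = 7/2 = 3.5 sts per in.
cuff: 10.5 × 3.5 = 36.75 → 37.
sleeve: 13.5 × 3.5 = 47.25 → 47.
pocket: 5.5 × 3.5 = 19.25 → 19.
right front: 12.5 × 3.5 = 43.75 → 44.

cuff 37; sleeve 47; pocket 19; right front 44.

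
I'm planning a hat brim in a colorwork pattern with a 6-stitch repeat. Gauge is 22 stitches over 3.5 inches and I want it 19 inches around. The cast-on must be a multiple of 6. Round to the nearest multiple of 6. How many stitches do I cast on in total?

CO 120 sts.

22 / 3.5 = 6.286 sts per inch.
19 × 6.286 = 119.43 sts.
Nearest multiple of 6: 120.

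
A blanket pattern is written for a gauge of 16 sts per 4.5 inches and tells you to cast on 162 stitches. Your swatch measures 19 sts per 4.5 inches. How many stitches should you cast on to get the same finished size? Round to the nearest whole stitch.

CO 192 sts.

Scale factor = 19 / 16 = 1.188.
162 × 19 / 16 = 192.38 sts.
→ 192 sts.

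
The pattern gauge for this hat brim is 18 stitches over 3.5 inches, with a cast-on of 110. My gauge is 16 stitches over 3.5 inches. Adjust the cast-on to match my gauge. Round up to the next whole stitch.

Scale factor = 16 / 18 = 0.889.
110 × 16 / 18 = 97.78 sts.
→ 98 sts.

Cast on 98 stitches.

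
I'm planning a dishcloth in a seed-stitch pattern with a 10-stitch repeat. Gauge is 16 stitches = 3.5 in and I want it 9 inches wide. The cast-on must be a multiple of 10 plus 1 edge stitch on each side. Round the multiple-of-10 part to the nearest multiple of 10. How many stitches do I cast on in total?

Cast on 42 stitches.

16 / 3.5 = 4.571 sts per inch.
9 × 4.571 = 41.14 sts.
Less 2 edge sts → 39.14 for the repeat.
Nearest multiple of 10: 40.
Add back 2 edge sts → 42.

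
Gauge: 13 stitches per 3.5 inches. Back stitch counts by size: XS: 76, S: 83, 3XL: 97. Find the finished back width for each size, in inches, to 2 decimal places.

XS 20.46 inches; S 22.35 inches; 3XL 26.12 inches.

13/3.5 = 3.714 sts per in.
XS: 76 / 3.714 = 20.462 → 20.46 in.
S: 83 / 3.714 = 22.346 → 22.35 in.
3XL: 97 / 3.714 = 26.115 → 26.12 in.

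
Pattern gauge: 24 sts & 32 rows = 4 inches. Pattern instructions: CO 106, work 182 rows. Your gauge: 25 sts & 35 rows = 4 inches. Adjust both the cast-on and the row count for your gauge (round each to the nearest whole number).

Stitches: 106 × 25/24 = 110.42 → 110.
Rows: 182 × 35/32 = 199.06 → 199.

Cast on 110 stitches; work 199 rows.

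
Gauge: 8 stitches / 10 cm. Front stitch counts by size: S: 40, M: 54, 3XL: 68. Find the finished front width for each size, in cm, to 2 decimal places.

8/10 = 0.8 sts per cm.
S: 40 / 0.8 = 50.000 → 50.00 cm.
M: 54 / 0.8 = 67.500 → 67.50 cm.
3XL: 68 / 0.8 = 85.000 → 85.00 cm.

S 50.00 cm; M 67.50 cm; 3XL 85.00 cm.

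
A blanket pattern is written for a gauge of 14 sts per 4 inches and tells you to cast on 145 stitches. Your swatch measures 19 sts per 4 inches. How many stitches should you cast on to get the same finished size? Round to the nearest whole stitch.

197 stitches.

Scale factor = 19 / 14 = 1.357.
145 × 19 / 14 = 196.79 sts.
→ 197 sts.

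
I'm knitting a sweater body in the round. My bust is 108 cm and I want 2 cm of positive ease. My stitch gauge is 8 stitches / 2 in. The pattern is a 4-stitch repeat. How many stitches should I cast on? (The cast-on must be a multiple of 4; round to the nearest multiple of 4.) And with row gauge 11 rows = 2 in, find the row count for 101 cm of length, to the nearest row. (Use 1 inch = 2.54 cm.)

Cast on 172 stitches; work 219 rows.

Finished = 108 + 2 = 110 cm.
110 cm × 1/2.54 = 43.31 inches.
8/2 = 4 sts per in; 43.31 × 4 = 173.23 sts.
Nearest multiple of 4 → 172.
101 cm = 39.76 inches; × 5.5 = 218.70 → 219 rows.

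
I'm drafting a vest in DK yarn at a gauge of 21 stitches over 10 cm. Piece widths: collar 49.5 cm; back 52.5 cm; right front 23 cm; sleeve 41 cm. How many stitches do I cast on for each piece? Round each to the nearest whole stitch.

Rate = 21/10 = 2.1 sts per cm.
collar: 49.5 × 2.1 = 103.95 → 104.
back: 52.5 × 2.1 = 110.25 → 110.
right front: 23 × 2.1 = 48.30 → 48.
sleeve: 41 × 2.1 = 86.10 → 86.

collar 104; back 110; right front 48; sleeve 86.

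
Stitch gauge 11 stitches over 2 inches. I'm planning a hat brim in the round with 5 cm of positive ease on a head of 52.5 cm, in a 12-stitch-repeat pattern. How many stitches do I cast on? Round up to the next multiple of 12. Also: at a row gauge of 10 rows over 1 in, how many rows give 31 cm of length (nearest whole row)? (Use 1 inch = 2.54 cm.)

Finished = 52.5 + 5 = 57.5 cm.
57.5 cm × 1/2.54 = 22.64 inches.
11/2 = 5.5 sts per in; 22.64 × 5.5 = 124.51 sts.
Next multiple of 12 → 132.
31 cm = 12.20 inches; × 10 = 122.05 → 122 rows.

Cast on 132 stitches; work 122 rows.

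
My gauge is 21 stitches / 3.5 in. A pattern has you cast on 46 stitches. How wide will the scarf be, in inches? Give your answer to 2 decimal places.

21 stitches / 3.5 inch = 6 stitches per inch.
46 / 6 = 7.667 inches.

7.67 inches.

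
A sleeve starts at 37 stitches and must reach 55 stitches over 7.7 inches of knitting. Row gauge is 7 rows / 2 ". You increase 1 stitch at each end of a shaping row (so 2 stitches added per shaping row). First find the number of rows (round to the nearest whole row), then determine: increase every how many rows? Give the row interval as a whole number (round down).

Rows = 7.7 × 3.5 = 26.9 → 27 rows.
Stitches to add: 18 → 9 shaping rows (at 2 st each).
27 / 9 = 3.00 → every 3 rows.

Increase every 3rd row.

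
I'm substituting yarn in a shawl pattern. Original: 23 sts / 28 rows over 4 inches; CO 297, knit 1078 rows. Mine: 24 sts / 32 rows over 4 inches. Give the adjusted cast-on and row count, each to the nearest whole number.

Stitches: 297 × 24/23 = 309.91 → 310.
Rows: 1078 × 32/28 = 1232.00 → 1232.

Cast on 310 stitches; work 1232 rows.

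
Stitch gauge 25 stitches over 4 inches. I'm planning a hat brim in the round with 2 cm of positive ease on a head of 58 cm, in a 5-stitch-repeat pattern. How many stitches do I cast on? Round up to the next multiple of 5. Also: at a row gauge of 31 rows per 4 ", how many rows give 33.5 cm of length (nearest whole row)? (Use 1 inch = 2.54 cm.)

Finished = 58 + 2 = 60 cm.
60 cm × 1/2.54 = 23.62 inches.
25/4 = 6.25 sts per in; 23.62 × 6.25 = 147.64 sts.
Next multiple of 5 → 150.
33.5 cm = 13.19 inches; × 7.75 = 102.21 → 102 rows.

Cast on 150 stitches; work 102 rows.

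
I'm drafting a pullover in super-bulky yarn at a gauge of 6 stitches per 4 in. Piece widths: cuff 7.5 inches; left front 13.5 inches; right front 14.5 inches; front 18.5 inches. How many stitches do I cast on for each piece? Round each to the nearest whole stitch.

cuff 11; left front 20; right front 22; front 28.

Rate = 6/4 = 1.5 sts per in.
cuff: 7.5 × 1.5 = 11.25 → 11.
left front: 13.5 × 1.5 = 20.25 → 20.
right front: 14.5 × 1.5 = 21.75 → 22.
front: 18.5 × 1.5 = 27.75 → 28.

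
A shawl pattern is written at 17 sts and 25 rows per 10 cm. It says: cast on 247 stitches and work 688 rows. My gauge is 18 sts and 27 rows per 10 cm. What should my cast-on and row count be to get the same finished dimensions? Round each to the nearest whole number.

Stitches: 247 × 18/17 = 261.53 → 262.
Rows: 688 × 27/25 = 743.04 → 743.

Cast on 262 stitches; work 743 rows.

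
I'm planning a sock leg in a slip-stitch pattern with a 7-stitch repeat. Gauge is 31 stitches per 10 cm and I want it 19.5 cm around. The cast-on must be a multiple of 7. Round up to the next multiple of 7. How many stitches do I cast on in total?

31 / 10 = 3.1 sts per cm.
19.5 × 3.1 = 60.45 sts.
Next multiple of 7: 63.

CO 63 sts.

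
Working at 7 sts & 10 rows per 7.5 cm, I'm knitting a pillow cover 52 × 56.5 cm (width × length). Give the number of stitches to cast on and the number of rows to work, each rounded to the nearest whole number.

Stitch gauge = 7/7.5 = 0.933 sts/cm; 52 × 0.933 = 48.53 → 49 sts.
Row gauge = 10/7.5 = 1.333 rows/cm; 56.5 × 1.333 = 75.33 → 75 rows.

Cast on 49 stitches and work 75 rows.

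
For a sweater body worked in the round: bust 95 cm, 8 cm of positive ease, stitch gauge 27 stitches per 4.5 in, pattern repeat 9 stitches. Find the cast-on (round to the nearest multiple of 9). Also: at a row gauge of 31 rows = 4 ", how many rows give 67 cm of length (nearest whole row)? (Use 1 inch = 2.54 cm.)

Cast on 243 stitches; work 204 rows.

Finished = 95 + 8 = 103 cm.
103 cm × 1/2.54 = 40.55 inches.
27/4.5 = 6 sts per in; 40.55 × 6 = 243.31 sts.
Nearest multiple of 9 → 243.
67 cm = 26.38 inches; × 7.75 = 204.43 → 204 rows.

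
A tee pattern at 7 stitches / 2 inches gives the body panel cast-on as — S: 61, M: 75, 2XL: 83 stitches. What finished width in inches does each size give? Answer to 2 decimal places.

S 17.43 inches; M 21.43 inches; 2XL 23.71 inches.

7/2 = 3.5 sts per in.
S: 61 / 3.5 = 17.429 → 17.43 in.
M: 75 / 3.5 = 21.429 → 21.43 in.
2XL: 83 / 3.5 = 23.714 → 23.71 in.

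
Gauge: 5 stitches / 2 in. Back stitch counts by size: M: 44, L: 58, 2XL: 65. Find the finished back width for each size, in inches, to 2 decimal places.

M 17.60 inches; L 23.20 inches; 2XL 26.00 inches.

5/2 = 2.5 sts per in.
M: 44 / 2.5 = 17.600 → 17.60 in.
L: 58 / 2.5 = 23.200 → 23.20 in.
2XL: 65 / 2.5 = 26.000 → 26.00 in.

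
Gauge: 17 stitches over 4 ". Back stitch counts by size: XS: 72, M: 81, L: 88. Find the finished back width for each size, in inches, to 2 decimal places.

17/4 = 4.25 sts per in.
XS: 72 / 4.25 = 16.941 → 16.94 in.
M: 81 / 4.25 = 19.059 → 19.06 in.
L: 88 / 4.25 = 20.706 → 20.71 in.

XS 16.94 inches; M 19.06 inches; L 20.71 inches.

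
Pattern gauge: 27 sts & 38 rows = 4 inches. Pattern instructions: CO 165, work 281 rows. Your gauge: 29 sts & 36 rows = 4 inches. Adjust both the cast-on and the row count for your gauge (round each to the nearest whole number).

Cast on 177 stitches; work 266 rows.

Stitches: 165 × 29/27 = 177.22 → 177.
Rows: 281 × 36/38 = 266.21 → 266.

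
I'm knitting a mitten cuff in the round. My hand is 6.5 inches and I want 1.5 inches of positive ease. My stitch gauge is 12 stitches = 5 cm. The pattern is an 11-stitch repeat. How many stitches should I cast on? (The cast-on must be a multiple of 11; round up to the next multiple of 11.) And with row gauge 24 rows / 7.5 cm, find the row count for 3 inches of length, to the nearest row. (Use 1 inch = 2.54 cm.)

Finished = 6.5 + 1.5 = 8 inches.
8 inches × 2.54 = 20.32 cm.
12/5 = 2.4 sts per cm; 20.32 × 2.4 = 48.77 sts.
Next multiple of 11 → 55.
3 inches = 7.62 cm; × 3.2 = 24.38 → 24 rows.

Cast on 55 stitches; work 24 rows.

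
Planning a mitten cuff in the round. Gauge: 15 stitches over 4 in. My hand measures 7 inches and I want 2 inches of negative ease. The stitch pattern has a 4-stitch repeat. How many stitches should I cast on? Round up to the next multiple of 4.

Cast on 20 stitches.

Finished = 7 − 2 = 5 inches.
15 / 4 = 3.75 sts/in.
5 × 3.75 = 18.75 sts.
Next multiple of 4: 20.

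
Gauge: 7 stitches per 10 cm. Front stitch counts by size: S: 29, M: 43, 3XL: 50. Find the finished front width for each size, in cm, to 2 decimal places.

S 41.43 cm; M 61.43 cm; 3XL 71.43 cm.

7/10 = 0.7 sts per cm.
S: 29 / 0.7 = 41.429 → 41.43 cm.
M: 43 / 0.7 = 61.429 → 61.43 cm.
3XL: 50 / 0.7 = 71.429 → 71.43 cm.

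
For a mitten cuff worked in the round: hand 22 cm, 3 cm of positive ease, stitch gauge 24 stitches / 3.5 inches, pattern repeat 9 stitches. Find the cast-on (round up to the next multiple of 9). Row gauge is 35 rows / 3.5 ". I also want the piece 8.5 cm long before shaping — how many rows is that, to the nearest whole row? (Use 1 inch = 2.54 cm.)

Finished = 22 + 3 = 25 cm.
25 cm × 1/2.54 = 9.84 inches.
24/3.5 = 6.857 sts per in; 9.84 × 6.857 = 67.49 sts.
Next multiple of 9 → 72.
8.5 cm = 3.35 inches; × 10 = 33.46 → 33 rows.

Cast on 72 stitches; work 33 rows.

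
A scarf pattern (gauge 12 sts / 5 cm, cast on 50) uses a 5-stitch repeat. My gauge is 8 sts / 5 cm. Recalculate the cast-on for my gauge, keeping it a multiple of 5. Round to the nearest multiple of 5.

Cast on 35 stitches.

50 × 8 / 12 = 33.33.
Nearest multiple of 5: 35.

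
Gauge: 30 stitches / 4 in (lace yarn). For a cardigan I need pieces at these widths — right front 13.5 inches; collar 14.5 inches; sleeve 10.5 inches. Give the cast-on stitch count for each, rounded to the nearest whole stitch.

Rate = 30/4 = 7.5 sts per in.
right front: 13.5 × 7.5 = 101.25 → 101.
collar: 14.5 × 7.5 = 108.75 → 109.
sleeve: 10.5 × 7.5 = 78.75 → 79.

right front 101; collar 109; sleeve 79.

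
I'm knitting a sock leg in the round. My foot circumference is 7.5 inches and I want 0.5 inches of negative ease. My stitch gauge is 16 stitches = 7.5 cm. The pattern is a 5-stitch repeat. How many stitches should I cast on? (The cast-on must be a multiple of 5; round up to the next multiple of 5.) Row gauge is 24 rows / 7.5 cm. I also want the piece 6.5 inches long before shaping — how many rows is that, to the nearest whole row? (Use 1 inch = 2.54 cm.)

Cast on 40 stitches; work 53 rows.

Finished = 7.5 − 0.5 = 7 inches.
7 inches × 2.54 = 17.78 cm.
16/7.5 = 2.133 sts per cm; 17.78 × 2.133 = 37.93 sts.
Next multiple of 5 → 40.
6.5 inches = 16.51 cm; × 3.2 = 52.83 → 53 rows.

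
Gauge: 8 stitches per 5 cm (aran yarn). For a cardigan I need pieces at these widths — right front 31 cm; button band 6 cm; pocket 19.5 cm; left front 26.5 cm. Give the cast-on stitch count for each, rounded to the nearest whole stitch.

right front 50; button band 10; pocket 31; left front 42.

Rate = 8/5 = 1.6 sts per cm.
right front: 31 × 1.6 = 49.60 → 50.
button band: 6 × 1.6 = 9.60 → 10.
pocket: 19.5 × 1.6 = 31.20 → 31.
left front: 26.5 × 1.6 = 42.40 → 42.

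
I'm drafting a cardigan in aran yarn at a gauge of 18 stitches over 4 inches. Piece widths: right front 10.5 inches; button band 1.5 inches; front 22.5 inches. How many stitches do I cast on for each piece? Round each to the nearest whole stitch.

Rate = 18/4 = 4.5 sts per in.
right front: 10.5 × 4.5 = 47.25 → 47.
button band: 1.5 × 4.5 = 6.75 → 7.
front: 22.5 × 4.5 = 101.25 → 101.

right front 47; button band 7; front 101.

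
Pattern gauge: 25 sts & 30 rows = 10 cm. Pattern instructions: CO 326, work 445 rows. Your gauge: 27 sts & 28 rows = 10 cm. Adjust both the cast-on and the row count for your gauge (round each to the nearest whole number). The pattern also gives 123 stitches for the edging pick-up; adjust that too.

Stitches: 326 × 27/25 = 352.08 → 352.
Rows: 445 × 28/30 = 415.33 → 415.
edging pick-up: 123 × 27/25 = 132.84 → 133.

Cast on 352 stitches; work 415 rows; edging pick-up 133 stitches.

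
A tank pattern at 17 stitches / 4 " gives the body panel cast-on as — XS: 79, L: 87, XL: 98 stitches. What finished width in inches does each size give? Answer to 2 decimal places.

17/4 = 4.25 sts per in.
XS: 79 / 4.25 = 18.588 → 18.59 in.
L: 87 / 4.25 = 20.471 → 20.47 in.
XL: 98 / 4.25 = 23.059 → 23.06 in.

XS 18.59 inches; L 20.47 inches; XL 23.06 inches.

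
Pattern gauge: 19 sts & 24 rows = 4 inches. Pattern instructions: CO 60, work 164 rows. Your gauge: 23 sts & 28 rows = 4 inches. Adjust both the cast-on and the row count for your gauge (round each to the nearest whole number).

Cast on 73 stitches; work 191 rows.

Stitches: 60 × 23/19 = 72.63 → 73.
Rows: 164 × 28/24 = 191.33 → 191.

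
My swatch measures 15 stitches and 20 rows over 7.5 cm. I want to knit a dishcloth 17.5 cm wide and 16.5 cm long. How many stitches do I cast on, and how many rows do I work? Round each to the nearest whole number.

Cast on 35 stitches and work 44 rows.

Stitch gauge = 15/7.5 = 2 sts/cm; 17.5 × 2 = 35.00 → 35 sts.
Row gauge = 20/7.5 = 2.667 rows/cm; 16.5 × 2.667 = 44.00 → 44 rows.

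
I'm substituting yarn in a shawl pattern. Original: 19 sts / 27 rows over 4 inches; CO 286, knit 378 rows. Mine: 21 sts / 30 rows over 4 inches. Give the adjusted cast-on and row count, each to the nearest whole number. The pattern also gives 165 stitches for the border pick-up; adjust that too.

Stitches: 286 × 21/19 = 316.11 → 316.
Rows: 378 × 30/27 = 420.00 → 420.
border pick-up: 165 × 21/19 = 182.37 → 182.

Cast on 316 stitches; work 420 rows; border pick-up 182 stitches.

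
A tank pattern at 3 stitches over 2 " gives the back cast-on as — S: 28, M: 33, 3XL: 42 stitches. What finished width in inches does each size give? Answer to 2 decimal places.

S 18.67 inches; M 22.00 inches; 3XL 28.00 inches.

3/2 = 1.5 sts per in.
S: 28 / 1.5 = 18.667 → 18.67 in.
M: 33 / 1.5 = 22.000 → 22.00 in.
3XL: 42 / 1.5 = 28.000 → 28.00 in.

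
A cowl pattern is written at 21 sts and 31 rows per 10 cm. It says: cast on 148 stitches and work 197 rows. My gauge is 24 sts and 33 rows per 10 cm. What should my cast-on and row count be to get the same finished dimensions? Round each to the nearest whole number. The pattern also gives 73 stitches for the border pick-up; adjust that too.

Stitches: 148 × 24/21 = 169.14 → 169.
Rows: 197 × 33/31 = 209.71 → 210.
border pick-up: 73 × 24/21 = 83.43 → 83.

Cast on 169 stitches; work 210 rows; border pick-up 83 stitches.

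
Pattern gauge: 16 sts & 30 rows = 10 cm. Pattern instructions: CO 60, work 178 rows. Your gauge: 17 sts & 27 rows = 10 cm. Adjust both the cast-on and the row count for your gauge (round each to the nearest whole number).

Cast on 64 stitches; work 160 rows.

Stitches: 60 × 17/16 = 63.75 → 64.
Rows: 178 × 27/30 = 160.20 → 160.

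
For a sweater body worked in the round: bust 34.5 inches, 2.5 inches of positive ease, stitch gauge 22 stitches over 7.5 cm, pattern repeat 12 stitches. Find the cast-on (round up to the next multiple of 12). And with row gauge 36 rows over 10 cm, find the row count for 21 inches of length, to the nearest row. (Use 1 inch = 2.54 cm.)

Finished = 34.5 + 2.5 = 37 inches.
37 inches × 2.54 = 93.98 cm.
22/7.5 = 2.933 sts per cm; 93.98 × 2.933 = 275.67 sts.
Next multiple of 12 → 276.
21 inches = 53.34 cm; × 3.6 = 192.02 → 192 rows.

Cast on 276 stitches; work 192 rows.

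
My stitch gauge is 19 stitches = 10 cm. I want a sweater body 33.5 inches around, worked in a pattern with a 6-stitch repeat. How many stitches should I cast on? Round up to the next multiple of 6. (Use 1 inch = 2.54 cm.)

162 stitches.

33.5 in = 33.5 × 2.54 = 85.09 cm.
19 / 10 = 1.9 sts/cm.
85.09 × 1.9 = 161.67 sts.
→ 162.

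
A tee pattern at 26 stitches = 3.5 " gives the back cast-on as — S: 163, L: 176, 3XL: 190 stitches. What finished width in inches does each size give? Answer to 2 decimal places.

26/3.5 = 7.429 sts per in.
S: 163 / 7.429 = 21.942 → 21.94 in.
L: 176 / 7.429 = 23.692 → 23.69 in.
3XL: 190 / 7.429 = 25.577 → 25.58 in.

S 21.94 inches; L 23.69 inches; 3XL 25.58 inches.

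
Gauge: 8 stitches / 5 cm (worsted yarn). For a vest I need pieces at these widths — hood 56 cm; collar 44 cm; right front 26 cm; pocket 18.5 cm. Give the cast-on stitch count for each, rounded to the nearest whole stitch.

hood 90; collar 70; right front 42; pocket 30.

Rate = 8/5 = 1.6 sts per cm.
hood: 56 × 1.6 = 89.60 → 90.
collar: 44 × 1.6 = 70.40 → 70.
right front: 26 × 1.6 = 41.60 → 42.
pocket: 18.5 × 1.6 = 29.60 → 30.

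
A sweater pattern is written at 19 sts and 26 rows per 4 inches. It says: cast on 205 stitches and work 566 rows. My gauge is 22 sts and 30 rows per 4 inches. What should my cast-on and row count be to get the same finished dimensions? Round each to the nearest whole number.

Cast on 237 stitches; work 653 rows.

Stitches: 205 × 22/19 = 237.37 → 237.
Rows: 566 × 30/26 = 653.08 → 653.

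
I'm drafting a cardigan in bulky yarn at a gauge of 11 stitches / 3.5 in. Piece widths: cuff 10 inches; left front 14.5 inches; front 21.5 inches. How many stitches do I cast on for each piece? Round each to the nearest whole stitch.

Rate = 11/3.5 = 3.143 sts per in.
cuff: 10 × 3.143 = 31.43 → 31.
left front: 14.5 × 3.143 = 45.57 → 46.
front: 21.5 × 3.143 = 67.57 → 68.

cuff 31; left front 46; front 68.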